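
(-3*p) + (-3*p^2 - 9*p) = -3*p^2 - 12*p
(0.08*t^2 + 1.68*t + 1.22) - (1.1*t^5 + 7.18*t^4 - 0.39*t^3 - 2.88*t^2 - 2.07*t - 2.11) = -1.1*t^5 - 7.18*t^4 + 0.39*t^3 + 2.96*t^2 + 3.75*t + 3.33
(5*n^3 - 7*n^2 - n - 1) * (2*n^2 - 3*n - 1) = 10*n^5 - 29*n^4 + 14*n^3 + 8*n^2 + 4*n + 1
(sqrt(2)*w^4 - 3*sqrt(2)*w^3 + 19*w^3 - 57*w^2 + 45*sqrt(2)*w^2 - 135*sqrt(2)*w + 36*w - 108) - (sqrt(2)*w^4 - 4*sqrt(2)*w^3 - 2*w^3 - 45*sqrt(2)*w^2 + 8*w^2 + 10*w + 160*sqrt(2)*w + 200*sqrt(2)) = sqrt(2)*w^3 + 21*w^3 - 65*w^2 + 90*sqrt(2)*w^2 - 295*sqrt(2)*w + 26*w - 200*sqrt(2) - 108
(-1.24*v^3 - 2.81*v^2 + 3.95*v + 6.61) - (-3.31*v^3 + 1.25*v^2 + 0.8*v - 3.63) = 2.07*v^3 - 4.06*v^2 + 3.15*v + 10.24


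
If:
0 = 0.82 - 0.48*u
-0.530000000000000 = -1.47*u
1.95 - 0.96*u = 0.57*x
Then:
No Solution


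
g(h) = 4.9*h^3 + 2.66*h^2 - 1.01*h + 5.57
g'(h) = 14.7*h^2 + 5.32*h - 1.01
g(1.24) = 17.75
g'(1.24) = 28.19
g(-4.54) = -393.54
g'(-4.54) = 277.83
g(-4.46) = -371.72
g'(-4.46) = 267.67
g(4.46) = 488.69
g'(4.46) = 315.12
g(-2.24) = -33.89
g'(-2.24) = 60.83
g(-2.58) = -58.27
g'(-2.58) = 83.11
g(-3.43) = -157.40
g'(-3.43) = 153.69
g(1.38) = 22.12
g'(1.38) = 34.33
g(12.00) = 8843.69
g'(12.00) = 2179.63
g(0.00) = 5.57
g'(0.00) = -1.01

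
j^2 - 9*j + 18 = (j - 6)*(j - 3)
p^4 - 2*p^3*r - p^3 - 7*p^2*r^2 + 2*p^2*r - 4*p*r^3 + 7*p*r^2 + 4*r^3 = (p - 1)*(p - 4*r)*(p + r)^2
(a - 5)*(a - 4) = a^2 - 9*a + 20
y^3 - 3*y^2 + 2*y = y*(y - 2)*(y - 1)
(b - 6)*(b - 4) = b^2 - 10*b + 24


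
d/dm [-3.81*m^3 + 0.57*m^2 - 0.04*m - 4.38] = -11.43*m^2 + 1.14*m - 0.04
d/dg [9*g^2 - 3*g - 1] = 18*g - 3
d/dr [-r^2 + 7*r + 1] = 7 - 2*r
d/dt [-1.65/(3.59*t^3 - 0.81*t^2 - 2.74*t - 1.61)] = (17.7705*t^2 - 2.673*t - 4.521)/(-3.59*t^3 + 0.81*t^2 + 2.74*t + 1.61)^2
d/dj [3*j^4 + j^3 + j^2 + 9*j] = 12*j^3 + 3*j^2 + 2*j + 9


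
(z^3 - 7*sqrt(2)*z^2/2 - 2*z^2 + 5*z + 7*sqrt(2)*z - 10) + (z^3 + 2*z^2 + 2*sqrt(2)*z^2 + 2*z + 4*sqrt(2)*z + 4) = 2*z^3 - 3*sqrt(2)*z^2/2 + 7*z + 11*sqrt(2)*z - 6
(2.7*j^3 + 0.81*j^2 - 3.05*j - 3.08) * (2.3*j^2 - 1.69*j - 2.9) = 6.21*j^5 - 2.7*j^4 - 16.2139*j^3 - 4.2785*j^2 + 14.0502*j + 8.932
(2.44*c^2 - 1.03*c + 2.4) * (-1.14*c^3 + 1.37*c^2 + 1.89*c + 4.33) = -2.7816*c^5 + 4.517*c^4 + 0.464499999999999*c^3 + 11.9065*c^2 + 0.0760999999999994*c + 10.392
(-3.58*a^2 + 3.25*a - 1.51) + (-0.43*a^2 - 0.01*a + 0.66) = -4.01*a^2 + 3.24*a - 0.85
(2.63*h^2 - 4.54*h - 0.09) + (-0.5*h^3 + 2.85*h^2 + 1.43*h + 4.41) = -0.5*h^3 + 5.48*h^2 - 3.11*h + 4.32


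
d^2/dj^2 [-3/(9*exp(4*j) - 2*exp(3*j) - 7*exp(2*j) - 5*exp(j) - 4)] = 3*(2*(-36*exp(3*j) + 6*exp(2*j) + 14*exp(j) + 5)^2*exp(j) + (144*exp(3*j) - 18*exp(2*j) - 28*exp(j) - 5)*(-9*exp(4*j) + 2*exp(3*j) + 7*exp(2*j) + 5*exp(j) + 4))*exp(j)/(-9*exp(4*j) + 2*exp(3*j) + 7*exp(2*j) + 5*exp(j) + 4)^3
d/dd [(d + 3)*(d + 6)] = 2*d + 9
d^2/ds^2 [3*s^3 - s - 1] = 18*s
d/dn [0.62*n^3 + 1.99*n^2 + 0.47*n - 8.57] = 1.86*n^2 + 3.98*n + 0.47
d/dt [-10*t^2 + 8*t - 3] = 8 - 20*t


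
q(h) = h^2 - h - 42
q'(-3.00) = -7.00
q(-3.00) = -30.00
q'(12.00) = 23.00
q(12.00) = 90.00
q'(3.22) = 5.44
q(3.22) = -34.85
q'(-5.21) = -11.42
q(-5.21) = -9.65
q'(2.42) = 3.84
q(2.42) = -38.56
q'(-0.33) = -1.66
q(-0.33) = -41.56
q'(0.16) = -0.68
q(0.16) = -42.13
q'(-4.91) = -10.82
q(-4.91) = -12.98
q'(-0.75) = -2.50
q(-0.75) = -40.69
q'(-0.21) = -1.42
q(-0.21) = -41.75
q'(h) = 2*h - 1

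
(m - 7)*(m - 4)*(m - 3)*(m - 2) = m^4 - 16*m^3 + 89*m^2 - 206*m + 168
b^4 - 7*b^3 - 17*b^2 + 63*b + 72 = (b - 8)*(b - 3)*(b + 1)*(b + 3)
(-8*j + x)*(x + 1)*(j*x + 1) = -8*j^2*x^2 - 8*j^2*x + j*x^3 + j*x^2 - 8*j*x - 8*j + x^2 + x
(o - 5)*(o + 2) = o^2 - 3*o - 10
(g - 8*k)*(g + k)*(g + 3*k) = g^3 - 4*g^2*k - 29*g*k^2 - 24*k^3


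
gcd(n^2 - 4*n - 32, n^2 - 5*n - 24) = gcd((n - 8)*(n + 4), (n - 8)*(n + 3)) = n - 8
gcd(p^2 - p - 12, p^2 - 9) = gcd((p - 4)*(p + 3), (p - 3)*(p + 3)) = p + 3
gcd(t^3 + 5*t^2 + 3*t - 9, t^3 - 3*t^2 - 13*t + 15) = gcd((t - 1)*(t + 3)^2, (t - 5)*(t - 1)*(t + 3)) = t^2 + 2*t - 3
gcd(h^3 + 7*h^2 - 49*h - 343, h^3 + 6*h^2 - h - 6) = 1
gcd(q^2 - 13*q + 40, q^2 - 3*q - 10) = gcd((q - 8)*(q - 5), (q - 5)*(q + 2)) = q - 5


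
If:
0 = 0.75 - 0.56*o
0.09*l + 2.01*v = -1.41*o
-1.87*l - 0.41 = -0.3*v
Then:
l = -0.37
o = 1.34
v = -0.92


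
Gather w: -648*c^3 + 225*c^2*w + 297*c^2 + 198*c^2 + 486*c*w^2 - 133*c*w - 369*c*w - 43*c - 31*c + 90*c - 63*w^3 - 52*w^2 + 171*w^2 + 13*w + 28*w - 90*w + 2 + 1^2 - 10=-648*c^3 + 495*c^2 + 16*c - 63*w^3 + w^2*(486*c + 119) + w*(225*c^2 - 502*c - 49) - 7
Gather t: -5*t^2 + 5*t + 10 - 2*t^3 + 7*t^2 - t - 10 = -2*t^3 + 2*t^2 + 4*t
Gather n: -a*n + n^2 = -a*n + n^2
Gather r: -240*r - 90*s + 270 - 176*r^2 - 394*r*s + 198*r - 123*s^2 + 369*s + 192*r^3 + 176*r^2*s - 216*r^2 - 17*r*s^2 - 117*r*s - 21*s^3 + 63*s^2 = 192*r^3 + r^2*(176*s - 392) + r*(-17*s^2 - 511*s - 42) - 21*s^3 - 60*s^2 + 279*s + 270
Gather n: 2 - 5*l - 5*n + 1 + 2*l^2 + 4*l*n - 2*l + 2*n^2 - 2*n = 2*l^2 - 7*l + 2*n^2 + n*(4*l - 7) + 3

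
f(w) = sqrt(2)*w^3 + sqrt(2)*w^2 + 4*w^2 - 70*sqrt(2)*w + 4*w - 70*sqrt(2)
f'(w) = 3*sqrt(2)*w^2 + 2*sqrt(2)*w + 8*w - 70*sqrt(2) + 4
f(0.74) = -165.75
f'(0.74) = -84.66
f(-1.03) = 3.05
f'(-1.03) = -101.65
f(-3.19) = 213.23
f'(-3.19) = -86.36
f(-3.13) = 208.02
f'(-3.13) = -87.32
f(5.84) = -187.43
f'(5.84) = 112.94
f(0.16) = -114.05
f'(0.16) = -93.15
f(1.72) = -239.17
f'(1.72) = -63.82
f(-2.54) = 154.05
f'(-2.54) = -95.13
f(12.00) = 1984.47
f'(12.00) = 645.89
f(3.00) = -297.07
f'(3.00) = -24.33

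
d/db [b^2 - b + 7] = 2*b - 1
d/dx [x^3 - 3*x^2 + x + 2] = 3*x^2 - 6*x + 1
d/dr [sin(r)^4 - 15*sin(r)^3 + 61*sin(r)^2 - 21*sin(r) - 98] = (4*sin(r)^3 - 45*sin(r)^2 + 122*sin(r) - 21)*cos(r)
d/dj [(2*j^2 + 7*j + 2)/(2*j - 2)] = (j^2 - 2*j - 9/2)/(j^2 - 2*j + 1)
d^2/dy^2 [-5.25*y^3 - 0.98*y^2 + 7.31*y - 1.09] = -31.5*y - 1.96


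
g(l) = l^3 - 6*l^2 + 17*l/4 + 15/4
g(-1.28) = -13.62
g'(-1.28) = 24.53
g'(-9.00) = 355.25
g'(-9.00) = 355.25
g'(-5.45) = 158.76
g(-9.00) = -1249.50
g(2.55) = -7.85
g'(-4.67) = 125.72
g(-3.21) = -104.79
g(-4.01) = -174.25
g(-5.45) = -359.51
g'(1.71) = -7.50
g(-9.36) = -1381.71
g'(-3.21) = 73.68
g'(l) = 3*l^2 - 12*l + 17/4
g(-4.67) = -248.80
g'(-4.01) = 100.61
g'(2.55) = -6.84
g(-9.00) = -1249.50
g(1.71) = -1.53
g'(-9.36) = 379.40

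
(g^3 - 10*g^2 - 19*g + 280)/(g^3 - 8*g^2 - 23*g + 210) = (g - 8)/(g - 6)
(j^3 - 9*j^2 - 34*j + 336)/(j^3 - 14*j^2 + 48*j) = (j^2 - j - 42)/(j*(j - 6))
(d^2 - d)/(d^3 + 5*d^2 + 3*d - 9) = d/(d^2 + 6*d + 9)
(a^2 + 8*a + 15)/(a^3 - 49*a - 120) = 1/(a - 8)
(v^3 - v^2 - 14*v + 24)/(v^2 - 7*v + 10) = (v^2 + v - 12)/(v - 5)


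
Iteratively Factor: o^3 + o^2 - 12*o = (o)*(o^2 + o - 12) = o*(o - 3)*(o + 4)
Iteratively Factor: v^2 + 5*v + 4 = (v + 4)*(v + 1)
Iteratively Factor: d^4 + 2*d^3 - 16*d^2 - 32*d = (d + 2)*(d^3 - 16*d) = (d + 2)*(d + 4)*(d^2 - 4*d) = (d - 4)*(d + 2)*(d + 4)*(d)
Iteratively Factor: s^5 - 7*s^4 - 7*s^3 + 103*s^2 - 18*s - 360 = (s - 5)*(s^4 - 2*s^3 - 17*s^2 + 18*s + 72) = (s - 5)*(s + 3)*(s^3 - 5*s^2 - 2*s + 24) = (s - 5)*(s - 3)*(s + 3)*(s^2 - 2*s - 8) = (s - 5)*(s - 4)*(s - 3)*(s + 3)*(s + 2)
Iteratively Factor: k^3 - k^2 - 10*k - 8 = (k + 1)*(k^2 - 2*k - 8) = (k - 4)*(k + 1)*(k + 2)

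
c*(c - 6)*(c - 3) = c^3 - 9*c^2 + 18*c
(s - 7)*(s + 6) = s^2 - s - 42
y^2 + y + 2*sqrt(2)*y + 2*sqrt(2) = (y + 1)*(y + 2*sqrt(2))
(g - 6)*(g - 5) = g^2 - 11*g + 30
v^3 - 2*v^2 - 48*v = v*(v - 8)*(v + 6)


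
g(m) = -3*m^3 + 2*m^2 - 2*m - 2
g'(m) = -9*m^2 + 4*m - 2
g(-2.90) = 93.79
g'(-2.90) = -89.29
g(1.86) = -18.11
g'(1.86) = -25.70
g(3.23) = -88.69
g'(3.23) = -82.98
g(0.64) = -3.25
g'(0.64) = -3.13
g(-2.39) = 55.16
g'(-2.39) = -62.97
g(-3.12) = 114.82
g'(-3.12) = -102.09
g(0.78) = -3.77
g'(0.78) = -4.36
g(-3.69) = 183.34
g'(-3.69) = -139.30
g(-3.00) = 103.00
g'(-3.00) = -95.00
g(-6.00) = 730.00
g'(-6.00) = -350.00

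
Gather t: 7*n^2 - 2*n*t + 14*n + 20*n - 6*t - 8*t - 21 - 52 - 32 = 7*n^2 + 34*n + t*(-2*n - 14) - 105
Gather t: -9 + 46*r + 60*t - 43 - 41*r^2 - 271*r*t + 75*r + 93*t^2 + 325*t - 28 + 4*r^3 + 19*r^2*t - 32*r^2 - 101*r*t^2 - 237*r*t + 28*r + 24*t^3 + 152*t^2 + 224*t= 4*r^3 - 73*r^2 + 149*r + 24*t^3 + t^2*(245 - 101*r) + t*(19*r^2 - 508*r + 609) - 80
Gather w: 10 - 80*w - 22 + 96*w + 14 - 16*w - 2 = 0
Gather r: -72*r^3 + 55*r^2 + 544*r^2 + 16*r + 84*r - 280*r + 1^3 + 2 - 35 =-72*r^3 + 599*r^2 - 180*r - 32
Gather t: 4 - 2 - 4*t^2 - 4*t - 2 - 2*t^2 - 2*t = -6*t^2 - 6*t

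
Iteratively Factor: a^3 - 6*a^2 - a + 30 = (a + 2)*(a^2 - 8*a + 15) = (a - 3)*(a + 2)*(a - 5)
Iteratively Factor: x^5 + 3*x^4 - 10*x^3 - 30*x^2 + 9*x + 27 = (x - 1)*(x^4 + 4*x^3 - 6*x^2 - 36*x - 27) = (x - 1)*(x + 1)*(x^3 + 3*x^2 - 9*x - 27) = (x - 1)*(x + 1)*(x + 3)*(x^2 - 9) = (x - 1)*(x + 1)*(x + 3)^2*(x - 3)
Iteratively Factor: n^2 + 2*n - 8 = (n + 4)*(n - 2)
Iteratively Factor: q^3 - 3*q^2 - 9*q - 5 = (q - 5)*(q^2 + 2*q + 1) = (q - 5)*(q + 1)*(q + 1)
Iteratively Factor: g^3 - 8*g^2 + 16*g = (g - 4)*(g^2 - 4*g) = g*(g - 4)*(g - 4)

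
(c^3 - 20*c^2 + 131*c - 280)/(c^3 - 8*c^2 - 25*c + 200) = (c - 7)/(c + 5)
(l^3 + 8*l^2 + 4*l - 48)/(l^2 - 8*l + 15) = (l^3 + 8*l^2 + 4*l - 48)/(l^2 - 8*l + 15)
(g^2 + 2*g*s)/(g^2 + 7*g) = (g + 2*s)/(g + 7)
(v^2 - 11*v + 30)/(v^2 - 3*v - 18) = (v - 5)/(v + 3)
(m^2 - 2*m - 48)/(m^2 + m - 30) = (m - 8)/(m - 5)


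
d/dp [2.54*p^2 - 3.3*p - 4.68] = 5.08*p - 3.3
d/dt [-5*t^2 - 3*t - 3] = -10*t - 3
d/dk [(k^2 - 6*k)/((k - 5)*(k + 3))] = 2*(2*k^2 - 15*k + 45)/(k^4 - 4*k^3 - 26*k^2 + 60*k + 225)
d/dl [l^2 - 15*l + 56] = 2*l - 15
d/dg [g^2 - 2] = 2*g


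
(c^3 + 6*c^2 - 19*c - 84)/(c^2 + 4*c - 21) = (c^2 - c - 12)/(c - 3)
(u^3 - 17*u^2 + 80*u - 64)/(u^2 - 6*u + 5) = (u^2 - 16*u + 64)/(u - 5)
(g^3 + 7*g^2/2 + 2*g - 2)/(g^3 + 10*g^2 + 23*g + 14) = (g^2 + 3*g/2 - 1)/(g^2 + 8*g + 7)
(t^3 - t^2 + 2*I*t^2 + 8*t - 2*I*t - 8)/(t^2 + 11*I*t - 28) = (t^2 - t*(1 + 2*I) + 2*I)/(t + 7*I)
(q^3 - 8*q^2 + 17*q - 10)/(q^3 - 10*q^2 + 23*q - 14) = (q - 5)/(q - 7)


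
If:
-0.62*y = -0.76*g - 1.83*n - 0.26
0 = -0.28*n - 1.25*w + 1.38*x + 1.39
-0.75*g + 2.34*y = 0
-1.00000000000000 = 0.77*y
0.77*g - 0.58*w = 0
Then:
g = -4.05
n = 1.10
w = -5.38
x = -5.66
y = -1.30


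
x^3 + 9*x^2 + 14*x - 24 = (x - 1)*(x + 4)*(x + 6)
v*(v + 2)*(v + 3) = v^3 + 5*v^2 + 6*v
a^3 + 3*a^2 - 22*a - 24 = (a - 4)*(a + 1)*(a + 6)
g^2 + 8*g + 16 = (g + 4)^2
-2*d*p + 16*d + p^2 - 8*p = (-2*d + p)*(p - 8)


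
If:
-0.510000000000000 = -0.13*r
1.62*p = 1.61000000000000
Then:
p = 0.99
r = 3.92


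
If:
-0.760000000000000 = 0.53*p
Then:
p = -1.43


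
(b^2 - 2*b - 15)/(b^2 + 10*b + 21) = (b - 5)/(b + 7)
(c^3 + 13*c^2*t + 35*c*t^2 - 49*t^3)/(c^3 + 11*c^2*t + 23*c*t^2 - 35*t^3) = (c + 7*t)/(c + 5*t)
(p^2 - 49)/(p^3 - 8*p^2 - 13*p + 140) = (p + 7)/(p^2 - p - 20)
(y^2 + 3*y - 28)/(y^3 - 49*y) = (y - 4)/(y*(y - 7))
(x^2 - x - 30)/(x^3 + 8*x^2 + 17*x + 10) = (x - 6)/(x^2 + 3*x + 2)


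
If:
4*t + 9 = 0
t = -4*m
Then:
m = 9/16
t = -9/4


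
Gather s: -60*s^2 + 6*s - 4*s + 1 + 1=-60*s^2 + 2*s + 2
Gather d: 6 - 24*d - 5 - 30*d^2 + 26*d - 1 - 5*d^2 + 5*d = -35*d^2 + 7*d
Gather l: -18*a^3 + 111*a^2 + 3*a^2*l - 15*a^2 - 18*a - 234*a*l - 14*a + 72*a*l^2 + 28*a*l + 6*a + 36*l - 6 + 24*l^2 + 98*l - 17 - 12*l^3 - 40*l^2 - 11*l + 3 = -18*a^3 + 96*a^2 - 26*a - 12*l^3 + l^2*(72*a - 16) + l*(3*a^2 - 206*a + 123) - 20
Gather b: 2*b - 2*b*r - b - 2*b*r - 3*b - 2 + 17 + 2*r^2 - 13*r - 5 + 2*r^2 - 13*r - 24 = b*(-4*r - 2) + 4*r^2 - 26*r - 14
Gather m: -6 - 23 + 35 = 6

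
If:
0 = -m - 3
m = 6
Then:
No Solution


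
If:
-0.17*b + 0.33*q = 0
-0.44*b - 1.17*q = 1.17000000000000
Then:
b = -1.12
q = -0.58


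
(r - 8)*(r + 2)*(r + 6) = r^3 - 52*r - 96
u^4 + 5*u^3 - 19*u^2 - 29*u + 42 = (u - 3)*(u - 1)*(u + 2)*(u + 7)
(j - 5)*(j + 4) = j^2 - j - 20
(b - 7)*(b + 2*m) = b^2 + 2*b*m - 7*b - 14*m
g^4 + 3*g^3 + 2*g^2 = g^2*(g + 1)*(g + 2)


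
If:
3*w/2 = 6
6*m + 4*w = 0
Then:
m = -8/3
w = 4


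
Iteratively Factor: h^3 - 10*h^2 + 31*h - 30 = (h - 3)*(h^2 - 7*h + 10) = (h - 5)*(h - 3)*(h - 2)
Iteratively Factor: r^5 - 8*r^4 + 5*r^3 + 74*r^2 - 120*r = (r - 5)*(r^4 - 3*r^3 - 10*r^2 + 24*r) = (r - 5)*(r - 2)*(r^3 - r^2 - 12*r) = r*(r - 5)*(r - 2)*(r^2 - r - 12) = r*(r - 5)*(r - 4)*(r - 2)*(r + 3)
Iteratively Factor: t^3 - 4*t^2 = (t)*(t^2 - 4*t) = t^2*(t - 4)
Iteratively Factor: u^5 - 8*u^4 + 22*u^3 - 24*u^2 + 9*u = (u)*(u^4 - 8*u^3 + 22*u^2 - 24*u + 9) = u*(u - 1)*(u^3 - 7*u^2 + 15*u - 9) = u*(u - 3)*(u - 1)*(u^2 - 4*u + 3) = u*(u - 3)*(u - 1)^2*(u - 3)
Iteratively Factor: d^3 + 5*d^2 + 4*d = (d)*(d^2 + 5*d + 4) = d*(d + 4)*(d + 1)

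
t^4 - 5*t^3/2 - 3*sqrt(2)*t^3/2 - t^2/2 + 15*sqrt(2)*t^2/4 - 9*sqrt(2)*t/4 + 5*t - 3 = (t - 3/2)*(t - 1)*(t - 2*sqrt(2))*(t + sqrt(2)/2)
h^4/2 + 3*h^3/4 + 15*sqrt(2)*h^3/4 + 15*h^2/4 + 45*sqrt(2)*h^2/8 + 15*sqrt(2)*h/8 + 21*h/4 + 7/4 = (h/2 + 1/2)*(h + 1/2)*(h + sqrt(2)/2)*(h + 7*sqrt(2))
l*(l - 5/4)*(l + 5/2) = l^3 + 5*l^2/4 - 25*l/8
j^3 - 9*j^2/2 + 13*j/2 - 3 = (j - 2)*(j - 3/2)*(j - 1)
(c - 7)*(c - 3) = c^2 - 10*c + 21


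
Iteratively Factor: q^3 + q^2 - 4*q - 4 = (q - 2)*(q^2 + 3*q + 2) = (q - 2)*(q + 2)*(q + 1)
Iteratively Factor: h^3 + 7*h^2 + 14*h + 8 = (h + 4)*(h^2 + 3*h + 2) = (h + 1)*(h + 4)*(h + 2)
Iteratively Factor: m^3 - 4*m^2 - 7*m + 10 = (m - 1)*(m^2 - 3*m - 10) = (m - 5)*(m - 1)*(m + 2)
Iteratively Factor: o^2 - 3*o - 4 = (o - 4)*(o + 1)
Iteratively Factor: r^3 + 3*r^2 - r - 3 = (r + 3)*(r^2 - 1) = (r + 1)*(r + 3)*(r - 1)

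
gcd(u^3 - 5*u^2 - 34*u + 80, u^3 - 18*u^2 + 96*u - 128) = u^2 - 10*u + 16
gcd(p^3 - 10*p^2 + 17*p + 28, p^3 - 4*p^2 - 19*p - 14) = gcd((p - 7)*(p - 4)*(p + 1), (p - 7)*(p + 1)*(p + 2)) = p^2 - 6*p - 7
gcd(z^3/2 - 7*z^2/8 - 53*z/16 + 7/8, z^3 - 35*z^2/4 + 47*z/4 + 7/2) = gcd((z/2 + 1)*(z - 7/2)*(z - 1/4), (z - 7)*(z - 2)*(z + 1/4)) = 1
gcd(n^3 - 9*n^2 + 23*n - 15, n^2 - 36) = 1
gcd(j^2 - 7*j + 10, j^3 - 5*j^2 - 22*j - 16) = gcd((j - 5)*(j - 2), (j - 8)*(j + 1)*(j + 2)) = 1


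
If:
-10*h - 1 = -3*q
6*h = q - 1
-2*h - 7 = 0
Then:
No Solution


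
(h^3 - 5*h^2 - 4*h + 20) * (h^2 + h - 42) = h^5 - 4*h^4 - 51*h^3 + 226*h^2 + 188*h - 840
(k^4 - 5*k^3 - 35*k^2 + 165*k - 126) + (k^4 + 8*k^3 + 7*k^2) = 2*k^4 + 3*k^3 - 28*k^2 + 165*k - 126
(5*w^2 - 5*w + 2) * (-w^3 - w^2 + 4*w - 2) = -5*w^5 + 23*w^3 - 32*w^2 + 18*w - 4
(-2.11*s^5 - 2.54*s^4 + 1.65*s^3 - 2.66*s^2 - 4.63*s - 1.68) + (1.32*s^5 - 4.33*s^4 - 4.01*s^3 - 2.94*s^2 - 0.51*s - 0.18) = -0.79*s^5 - 6.87*s^4 - 2.36*s^3 - 5.6*s^2 - 5.14*s - 1.86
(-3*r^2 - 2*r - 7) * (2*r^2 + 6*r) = -6*r^4 - 22*r^3 - 26*r^2 - 42*r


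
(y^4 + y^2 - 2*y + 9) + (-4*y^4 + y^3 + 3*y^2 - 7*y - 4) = -3*y^4 + y^3 + 4*y^2 - 9*y + 5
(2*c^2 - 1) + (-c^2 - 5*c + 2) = c^2 - 5*c + 1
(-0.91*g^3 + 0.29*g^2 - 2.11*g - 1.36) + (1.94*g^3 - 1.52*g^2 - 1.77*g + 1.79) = 1.03*g^3 - 1.23*g^2 - 3.88*g + 0.43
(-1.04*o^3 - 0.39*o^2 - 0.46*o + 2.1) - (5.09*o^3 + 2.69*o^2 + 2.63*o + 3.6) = -6.13*o^3 - 3.08*o^2 - 3.09*o - 1.5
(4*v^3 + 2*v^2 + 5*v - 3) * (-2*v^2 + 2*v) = -8*v^5 + 4*v^4 - 6*v^3 + 16*v^2 - 6*v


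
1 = 1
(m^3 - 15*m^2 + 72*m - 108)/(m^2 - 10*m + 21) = (m^2 - 12*m + 36)/(m - 7)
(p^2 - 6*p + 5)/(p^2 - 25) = (p - 1)/(p + 5)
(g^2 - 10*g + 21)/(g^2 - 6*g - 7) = (g - 3)/(g + 1)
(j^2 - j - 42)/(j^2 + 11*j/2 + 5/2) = 2*(j^2 - j - 42)/(2*j^2 + 11*j + 5)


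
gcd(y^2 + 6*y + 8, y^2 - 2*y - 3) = 1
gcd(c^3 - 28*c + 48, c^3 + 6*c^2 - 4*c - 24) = c^2 + 4*c - 12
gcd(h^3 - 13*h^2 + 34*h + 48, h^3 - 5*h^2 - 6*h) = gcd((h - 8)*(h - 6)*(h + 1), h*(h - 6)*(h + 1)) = h^2 - 5*h - 6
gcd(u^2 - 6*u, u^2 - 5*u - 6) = u - 6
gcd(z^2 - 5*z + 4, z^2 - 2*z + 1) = z - 1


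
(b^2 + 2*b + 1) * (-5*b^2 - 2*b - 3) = -5*b^4 - 12*b^3 - 12*b^2 - 8*b - 3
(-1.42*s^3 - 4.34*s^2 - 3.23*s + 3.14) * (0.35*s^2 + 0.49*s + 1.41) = -0.497*s^5 - 2.2148*s^4 - 5.2593*s^3 - 6.6031*s^2 - 3.0157*s + 4.4274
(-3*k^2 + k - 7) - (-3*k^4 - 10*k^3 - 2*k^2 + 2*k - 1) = 3*k^4 + 10*k^3 - k^2 - k - 6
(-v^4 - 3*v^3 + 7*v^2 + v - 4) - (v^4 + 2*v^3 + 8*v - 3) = -2*v^4 - 5*v^3 + 7*v^2 - 7*v - 1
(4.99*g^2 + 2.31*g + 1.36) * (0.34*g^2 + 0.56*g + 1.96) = 1.6966*g^4 + 3.5798*g^3 + 11.5364*g^2 + 5.2892*g + 2.6656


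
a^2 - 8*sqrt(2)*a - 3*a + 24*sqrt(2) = (a - 3)*(a - 8*sqrt(2))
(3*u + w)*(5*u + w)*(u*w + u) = 15*u^3*w + 15*u^3 + 8*u^2*w^2 + 8*u^2*w + u*w^3 + u*w^2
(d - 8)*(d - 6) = d^2 - 14*d + 48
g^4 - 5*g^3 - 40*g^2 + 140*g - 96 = (g - 8)*(g - 2)*(g - 1)*(g + 6)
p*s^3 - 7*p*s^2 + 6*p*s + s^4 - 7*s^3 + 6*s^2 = s*(p + s)*(s - 6)*(s - 1)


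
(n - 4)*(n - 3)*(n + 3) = n^3 - 4*n^2 - 9*n + 36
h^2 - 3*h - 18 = (h - 6)*(h + 3)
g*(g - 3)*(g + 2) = g^3 - g^2 - 6*g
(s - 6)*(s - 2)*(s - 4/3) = s^3 - 28*s^2/3 + 68*s/3 - 16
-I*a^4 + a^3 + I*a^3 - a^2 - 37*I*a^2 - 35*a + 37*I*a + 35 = (a - 5*I)*(a - I)*(a + 7*I)*(-I*a + I)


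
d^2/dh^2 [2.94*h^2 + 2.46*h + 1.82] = 5.88000000000000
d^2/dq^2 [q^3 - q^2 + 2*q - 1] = 6*q - 2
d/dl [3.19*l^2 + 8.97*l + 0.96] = 6.38*l + 8.97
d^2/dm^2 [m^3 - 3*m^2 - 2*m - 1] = 6*m - 6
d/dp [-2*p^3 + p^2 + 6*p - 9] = -6*p^2 + 2*p + 6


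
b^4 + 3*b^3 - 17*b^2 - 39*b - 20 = (b - 4)*(b + 1)^2*(b + 5)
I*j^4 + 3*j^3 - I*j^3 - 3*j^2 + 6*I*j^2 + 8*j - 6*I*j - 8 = (j - 1)*(j - 4*I)*(j + 2*I)*(I*j + 1)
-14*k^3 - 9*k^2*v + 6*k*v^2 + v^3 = (-2*k + v)*(k + v)*(7*k + v)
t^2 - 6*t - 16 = (t - 8)*(t + 2)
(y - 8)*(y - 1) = y^2 - 9*y + 8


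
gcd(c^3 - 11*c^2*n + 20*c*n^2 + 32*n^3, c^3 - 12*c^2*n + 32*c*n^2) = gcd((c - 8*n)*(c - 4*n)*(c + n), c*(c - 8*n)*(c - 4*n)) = c^2 - 12*c*n + 32*n^2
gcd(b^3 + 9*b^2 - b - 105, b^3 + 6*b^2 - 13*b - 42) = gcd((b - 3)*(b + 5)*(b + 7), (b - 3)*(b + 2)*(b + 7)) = b^2 + 4*b - 21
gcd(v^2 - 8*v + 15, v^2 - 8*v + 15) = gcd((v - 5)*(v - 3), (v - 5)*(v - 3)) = v^2 - 8*v + 15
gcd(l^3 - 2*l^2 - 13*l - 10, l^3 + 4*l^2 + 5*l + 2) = l^2 + 3*l + 2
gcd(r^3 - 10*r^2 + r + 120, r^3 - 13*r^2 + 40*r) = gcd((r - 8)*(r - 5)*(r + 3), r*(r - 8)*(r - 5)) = r^2 - 13*r + 40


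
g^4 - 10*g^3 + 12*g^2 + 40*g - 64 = (g - 8)*(g - 2)^2*(g + 2)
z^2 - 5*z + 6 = (z - 3)*(z - 2)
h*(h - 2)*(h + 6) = h^3 + 4*h^2 - 12*h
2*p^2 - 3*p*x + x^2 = (-2*p + x)*(-p + x)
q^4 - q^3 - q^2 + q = q*(q - 1)^2*(q + 1)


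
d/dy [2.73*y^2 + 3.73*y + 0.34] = 5.46*y + 3.73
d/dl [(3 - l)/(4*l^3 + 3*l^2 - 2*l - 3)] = (8*l^3 - 33*l^2 - 18*l + 9)/(16*l^6 + 24*l^5 - 7*l^4 - 36*l^3 - 14*l^2 + 12*l + 9)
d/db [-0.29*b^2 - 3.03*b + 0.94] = -0.58*b - 3.03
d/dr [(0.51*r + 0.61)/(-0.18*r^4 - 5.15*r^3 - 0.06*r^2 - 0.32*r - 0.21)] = (0.2754*r^4 + 5.6922*r^3 + 9.4551*r^2 + 0.0732*r + 0.0881)/(0.0324*r^8 + 1.854*r^7 + 26.5441*r^6 + 0.7332*r^5 + 3.3752*r^4 + 2.2014*r^3 + 0.1276*r^2 + 0.1344*r + 0.0441)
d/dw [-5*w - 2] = -5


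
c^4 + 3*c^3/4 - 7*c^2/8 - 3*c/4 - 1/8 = (c - 1)*(c + 1/4)*(c + 1/2)*(c + 1)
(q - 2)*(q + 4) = q^2 + 2*q - 8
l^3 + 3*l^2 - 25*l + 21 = (l - 3)*(l - 1)*(l + 7)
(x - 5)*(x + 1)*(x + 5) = x^3 + x^2 - 25*x - 25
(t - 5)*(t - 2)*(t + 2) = t^3 - 5*t^2 - 4*t + 20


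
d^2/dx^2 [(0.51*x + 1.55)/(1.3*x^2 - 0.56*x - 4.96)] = ((-3.978*x - 3.4588)*(-1.3*x^2 + 0.56*x + 4.96) - (0.51*x + 1.55)*(2.6*x - 0.56)*(5.2*x - 1.12))/(-1.3*x^2 + 0.56*x + 4.96)^3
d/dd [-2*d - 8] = -2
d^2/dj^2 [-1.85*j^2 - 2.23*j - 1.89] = -3.70000000000000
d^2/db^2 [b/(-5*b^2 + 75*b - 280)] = 2*(-b*(2*b - 15)^2 + 3*(b - 5)*(b^2 - 15*b + 56))/(5*(b^2 - 15*b + 56)^3)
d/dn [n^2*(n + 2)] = n*(3*n + 4)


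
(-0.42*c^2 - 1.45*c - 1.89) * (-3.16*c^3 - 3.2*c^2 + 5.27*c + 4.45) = 1.3272*c^5 + 5.926*c^4 + 8.399*c^3 - 3.4625*c^2 - 16.4128*c - 8.4105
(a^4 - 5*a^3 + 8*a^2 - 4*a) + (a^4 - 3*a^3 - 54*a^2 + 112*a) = 2*a^4 - 8*a^3 - 46*a^2 + 108*a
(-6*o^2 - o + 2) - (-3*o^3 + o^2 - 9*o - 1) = 3*o^3 - 7*o^2 + 8*o + 3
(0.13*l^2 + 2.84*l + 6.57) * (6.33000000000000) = 0.8229*l^2 + 17.9772*l + 41.5881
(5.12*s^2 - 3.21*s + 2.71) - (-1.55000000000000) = 5.12*s^2 - 3.21*s + 4.26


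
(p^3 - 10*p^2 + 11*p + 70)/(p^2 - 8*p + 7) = (p^2 - 3*p - 10)/(p - 1)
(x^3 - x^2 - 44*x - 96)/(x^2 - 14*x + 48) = (x^2 + 7*x + 12)/(x - 6)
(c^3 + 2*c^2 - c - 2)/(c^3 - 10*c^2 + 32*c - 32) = (c^3 + 2*c^2 - c - 2)/(c^3 - 10*c^2 + 32*c - 32)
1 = 1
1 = 1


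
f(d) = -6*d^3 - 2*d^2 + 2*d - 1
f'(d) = -18*d^2 - 4*d + 2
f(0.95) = -6.05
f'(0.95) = -18.04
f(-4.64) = 546.04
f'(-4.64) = -366.97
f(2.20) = -70.17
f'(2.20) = -93.92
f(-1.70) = 19.30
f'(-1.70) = -43.22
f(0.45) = -1.05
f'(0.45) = -3.44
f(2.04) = -56.18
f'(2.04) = -81.07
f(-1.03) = 1.37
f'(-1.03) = -12.98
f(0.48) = -1.16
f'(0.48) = -4.07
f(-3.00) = 137.00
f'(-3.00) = -148.00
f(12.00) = -10633.00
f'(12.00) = -2638.00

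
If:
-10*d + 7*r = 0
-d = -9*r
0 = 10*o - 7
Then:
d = 0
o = 7/10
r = 0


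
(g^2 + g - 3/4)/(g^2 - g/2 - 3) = (g - 1/2)/(g - 2)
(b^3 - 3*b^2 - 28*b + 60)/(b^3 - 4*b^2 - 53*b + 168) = (b^3 - 3*b^2 - 28*b + 60)/(b^3 - 4*b^2 - 53*b + 168)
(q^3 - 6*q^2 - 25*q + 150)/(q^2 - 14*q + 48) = (q^2 - 25)/(q - 8)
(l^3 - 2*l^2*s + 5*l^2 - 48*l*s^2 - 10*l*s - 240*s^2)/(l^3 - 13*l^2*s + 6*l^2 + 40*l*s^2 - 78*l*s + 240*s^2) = (-l^2 - 6*l*s - 5*l - 30*s)/(-l^2 + 5*l*s - 6*l + 30*s)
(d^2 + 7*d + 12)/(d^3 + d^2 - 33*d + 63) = (d^2 + 7*d + 12)/(d^3 + d^2 - 33*d + 63)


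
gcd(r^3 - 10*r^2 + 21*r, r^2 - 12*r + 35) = r - 7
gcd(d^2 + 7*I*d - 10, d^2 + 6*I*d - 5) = d + 5*I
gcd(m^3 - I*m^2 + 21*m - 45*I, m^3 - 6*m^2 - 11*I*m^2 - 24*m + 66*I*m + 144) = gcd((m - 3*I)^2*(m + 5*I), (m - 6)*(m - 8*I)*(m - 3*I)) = m - 3*I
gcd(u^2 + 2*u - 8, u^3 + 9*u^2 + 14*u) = 1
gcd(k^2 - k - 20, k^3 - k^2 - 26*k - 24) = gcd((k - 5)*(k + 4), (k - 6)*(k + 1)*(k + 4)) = k + 4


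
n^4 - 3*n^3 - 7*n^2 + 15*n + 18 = (n - 3)^2*(n + 1)*(n + 2)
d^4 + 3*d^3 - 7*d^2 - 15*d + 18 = (d - 2)*(d - 1)*(d + 3)^2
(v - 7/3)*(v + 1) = v^2 - 4*v/3 - 7/3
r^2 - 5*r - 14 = (r - 7)*(r + 2)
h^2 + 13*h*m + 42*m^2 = (h + 6*m)*(h + 7*m)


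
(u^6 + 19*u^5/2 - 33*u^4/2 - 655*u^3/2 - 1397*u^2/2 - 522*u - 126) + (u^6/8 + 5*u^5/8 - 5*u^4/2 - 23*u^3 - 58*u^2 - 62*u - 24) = 9*u^6/8 + 81*u^5/8 - 19*u^4 - 701*u^3/2 - 1513*u^2/2 - 584*u - 150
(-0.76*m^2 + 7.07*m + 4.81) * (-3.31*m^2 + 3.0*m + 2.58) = 2.5156*m^4 - 25.6817*m^3 + 3.3281*m^2 + 32.6706*m + 12.4098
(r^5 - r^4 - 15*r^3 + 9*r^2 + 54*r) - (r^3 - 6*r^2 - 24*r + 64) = r^5 - r^4 - 16*r^3 + 15*r^2 + 78*r - 64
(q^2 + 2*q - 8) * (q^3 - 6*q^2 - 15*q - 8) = q^5 - 4*q^4 - 35*q^3 + 10*q^2 + 104*q + 64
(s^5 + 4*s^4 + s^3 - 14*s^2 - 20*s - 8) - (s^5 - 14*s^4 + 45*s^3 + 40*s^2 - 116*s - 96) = 18*s^4 - 44*s^3 - 54*s^2 + 96*s + 88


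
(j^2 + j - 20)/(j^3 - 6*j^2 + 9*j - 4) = (j + 5)/(j^2 - 2*j + 1)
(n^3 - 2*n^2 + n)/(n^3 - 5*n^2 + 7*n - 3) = n/(n - 3)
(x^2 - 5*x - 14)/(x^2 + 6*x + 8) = (x - 7)/(x + 4)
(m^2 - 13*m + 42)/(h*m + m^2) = (m^2 - 13*m + 42)/(m*(h + m))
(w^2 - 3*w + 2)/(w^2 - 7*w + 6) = (w - 2)/(w - 6)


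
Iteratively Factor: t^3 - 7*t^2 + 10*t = (t - 5)*(t^2 - 2*t) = t*(t - 5)*(t - 2)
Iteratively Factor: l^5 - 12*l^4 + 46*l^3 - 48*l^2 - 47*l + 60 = (l - 5)*(l^4 - 7*l^3 + 11*l^2 + 7*l - 12) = (l - 5)*(l - 3)*(l^3 - 4*l^2 - l + 4) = (l - 5)*(l - 3)*(l - 1)*(l^2 - 3*l - 4) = (l - 5)*(l - 3)*(l - 1)*(l + 1)*(l - 4)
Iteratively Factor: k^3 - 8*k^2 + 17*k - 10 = (k - 1)*(k^2 - 7*k + 10) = (k - 2)*(k - 1)*(k - 5)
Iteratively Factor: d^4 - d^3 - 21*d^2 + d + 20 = (d + 1)*(d^3 - 2*d^2 - 19*d + 20) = (d - 5)*(d + 1)*(d^2 + 3*d - 4) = (d - 5)*(d - 1)*(d + 1)*(d + 4)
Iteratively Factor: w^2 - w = (w - 1)*(w)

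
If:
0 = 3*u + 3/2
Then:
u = -1/2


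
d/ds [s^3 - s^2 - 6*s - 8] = 3*s^2 - 2*s - 6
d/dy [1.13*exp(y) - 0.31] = 1.13*exp(y)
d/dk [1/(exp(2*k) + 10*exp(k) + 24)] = 2*(-exp(k) - 5)*exp(k)/(exp(2*k) + 10*exp(k) + 24)^2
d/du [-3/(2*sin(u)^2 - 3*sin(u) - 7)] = 3*(4*sin(u) - 3)*cos(u)/(3*sin(u) + cos(2*u) + 6)^2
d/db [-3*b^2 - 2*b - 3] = -6*b - 2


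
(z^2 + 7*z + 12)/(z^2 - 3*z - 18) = (z + 4)/(z - 6)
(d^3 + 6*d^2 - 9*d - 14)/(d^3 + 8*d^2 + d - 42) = (d + 1)/(d + 3)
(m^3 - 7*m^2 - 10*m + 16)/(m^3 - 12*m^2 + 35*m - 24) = (m + 2)/(m - 3)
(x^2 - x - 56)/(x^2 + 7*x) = (x - 8)/x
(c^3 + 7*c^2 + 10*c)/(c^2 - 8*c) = (c^2 + 7*c + 10)/(c - 8)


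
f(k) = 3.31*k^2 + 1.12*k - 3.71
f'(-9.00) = -58.46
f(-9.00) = 254.32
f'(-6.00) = -38.60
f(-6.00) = 108.73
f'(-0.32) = -1.00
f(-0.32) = -3.73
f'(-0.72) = -3.65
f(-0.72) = -2.80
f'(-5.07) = -32.44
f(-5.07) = 75.69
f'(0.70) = 5.75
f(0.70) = -1.30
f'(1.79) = 12.97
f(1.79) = 8.90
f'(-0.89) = -4.77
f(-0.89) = -2.08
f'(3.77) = 26.08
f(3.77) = 47.56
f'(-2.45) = -15.10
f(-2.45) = 13.41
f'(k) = 6.62*k + 1.12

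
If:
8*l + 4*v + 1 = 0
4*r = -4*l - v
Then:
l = -v/2 - 1/8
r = v/4 + 1/8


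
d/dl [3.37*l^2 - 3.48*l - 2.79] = 6.74*l - 3.48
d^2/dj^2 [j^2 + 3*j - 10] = 2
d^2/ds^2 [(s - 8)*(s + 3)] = 2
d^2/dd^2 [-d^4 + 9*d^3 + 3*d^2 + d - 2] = -12*d^2 + 54*d + 6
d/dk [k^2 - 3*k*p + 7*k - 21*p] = 2*k - 3*p + 7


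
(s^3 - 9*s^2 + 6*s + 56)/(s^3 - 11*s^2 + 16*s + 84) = (s - 4)/(s - 6)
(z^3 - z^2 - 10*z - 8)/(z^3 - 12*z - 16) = (z + 1)/(z + 2)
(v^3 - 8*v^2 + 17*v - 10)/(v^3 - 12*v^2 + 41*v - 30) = (v - 2)/(v - 6)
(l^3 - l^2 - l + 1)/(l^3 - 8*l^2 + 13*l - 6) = (l + 1)/(l - 6)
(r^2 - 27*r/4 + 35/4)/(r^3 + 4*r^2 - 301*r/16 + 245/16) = 4*(r - 5)/(4*r^2 + 23*r - 35)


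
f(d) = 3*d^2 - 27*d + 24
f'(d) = 6*d - 27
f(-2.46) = 108.57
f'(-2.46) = -41.76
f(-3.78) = 168.93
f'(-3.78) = -49.68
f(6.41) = -25.81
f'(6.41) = 11.46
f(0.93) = 1.48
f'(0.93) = -21.42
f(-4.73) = 218.83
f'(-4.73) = -55.38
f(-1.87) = 84.98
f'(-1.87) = -38.22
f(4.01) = -36.03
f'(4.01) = -2.94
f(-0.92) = 51.38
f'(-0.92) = -32.52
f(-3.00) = 132.00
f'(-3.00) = -45.00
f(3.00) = -30.00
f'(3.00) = -9.00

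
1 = 1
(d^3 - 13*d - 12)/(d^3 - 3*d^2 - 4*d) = (d + 3)/d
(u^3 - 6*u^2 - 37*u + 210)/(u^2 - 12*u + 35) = u + 6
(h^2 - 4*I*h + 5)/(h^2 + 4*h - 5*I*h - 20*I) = (h + I)/(h + 4)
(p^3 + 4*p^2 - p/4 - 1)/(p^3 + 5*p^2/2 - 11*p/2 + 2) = (p + 1/2)/(p - 1)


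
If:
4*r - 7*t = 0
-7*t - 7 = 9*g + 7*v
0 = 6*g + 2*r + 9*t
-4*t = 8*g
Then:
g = 0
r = 0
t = 0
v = -1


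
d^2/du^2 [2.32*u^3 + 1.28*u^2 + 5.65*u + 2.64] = 13.92*u + 2.56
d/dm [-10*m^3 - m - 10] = -30*m^2 - 1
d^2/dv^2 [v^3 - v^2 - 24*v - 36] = 6*v - 2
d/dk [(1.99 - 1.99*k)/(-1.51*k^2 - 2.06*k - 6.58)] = (3.0049*k^2 + 4.0994*k + 13.0942)*(1.51*k^2 + 2.06*k - (k - 1)*(3.02*k + 2.06) + 6.58)/(1.51*k^2 + 2.06*k + 6.58)^3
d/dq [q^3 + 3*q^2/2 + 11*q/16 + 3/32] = 3*q^2 + 3*q + 11/16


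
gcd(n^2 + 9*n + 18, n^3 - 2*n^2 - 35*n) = 1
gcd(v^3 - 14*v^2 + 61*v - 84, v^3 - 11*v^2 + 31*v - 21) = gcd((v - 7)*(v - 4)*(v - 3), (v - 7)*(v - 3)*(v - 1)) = v^2 - 10*v + 21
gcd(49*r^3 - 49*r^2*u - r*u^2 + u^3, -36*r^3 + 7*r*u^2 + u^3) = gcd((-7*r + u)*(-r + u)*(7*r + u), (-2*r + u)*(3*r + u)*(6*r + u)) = 1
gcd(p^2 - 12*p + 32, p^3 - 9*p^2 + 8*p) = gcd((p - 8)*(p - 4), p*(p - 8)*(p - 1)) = p - 8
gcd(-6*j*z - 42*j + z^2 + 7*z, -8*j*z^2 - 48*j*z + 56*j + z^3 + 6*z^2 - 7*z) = z + 7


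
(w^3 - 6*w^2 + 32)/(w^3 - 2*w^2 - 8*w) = (w - 4)/w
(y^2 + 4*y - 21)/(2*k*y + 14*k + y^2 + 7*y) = (y - 3)/(2*k + y)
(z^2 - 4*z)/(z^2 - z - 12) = z/(z + 3)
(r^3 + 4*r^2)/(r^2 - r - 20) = r^2/(r - 5)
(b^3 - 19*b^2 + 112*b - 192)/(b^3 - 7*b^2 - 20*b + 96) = (b - 8)/(b + 4)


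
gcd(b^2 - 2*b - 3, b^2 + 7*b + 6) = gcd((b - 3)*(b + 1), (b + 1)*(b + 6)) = b + 1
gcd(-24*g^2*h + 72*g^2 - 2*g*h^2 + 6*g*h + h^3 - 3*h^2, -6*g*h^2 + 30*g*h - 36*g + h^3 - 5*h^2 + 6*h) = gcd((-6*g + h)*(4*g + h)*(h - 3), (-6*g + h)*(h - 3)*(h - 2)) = 6*g*h - 18*g - h^2 + 3*h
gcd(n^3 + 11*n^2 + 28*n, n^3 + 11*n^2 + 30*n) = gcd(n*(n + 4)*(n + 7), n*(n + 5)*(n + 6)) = n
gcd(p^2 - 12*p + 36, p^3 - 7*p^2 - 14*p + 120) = p - 6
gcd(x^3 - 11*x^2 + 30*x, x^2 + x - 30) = x - 5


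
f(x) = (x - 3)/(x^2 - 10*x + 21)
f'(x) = (10 - 2*x)*(x - 3)/(x^2 - 10*x + 21)^2 + 1/(x^2 - 10*x + 21) = -1/(x^2 - 14*x + 49)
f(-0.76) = -0.13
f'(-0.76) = -0.02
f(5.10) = -0.53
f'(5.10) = -0.28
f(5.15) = -0.54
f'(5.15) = -0.29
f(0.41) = -0.15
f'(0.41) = -0.02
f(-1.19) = -0.12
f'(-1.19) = -0.01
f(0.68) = -0.16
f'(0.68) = -0.03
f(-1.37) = -0.12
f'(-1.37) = -0.01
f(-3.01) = -0.10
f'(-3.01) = -0.01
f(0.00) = -0.14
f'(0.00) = -0.02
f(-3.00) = -0.10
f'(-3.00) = -0.01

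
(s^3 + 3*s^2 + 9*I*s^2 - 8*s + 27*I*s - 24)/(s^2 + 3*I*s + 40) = (s^2 + s*(3 + I) + 3*I)/(s - 5*I)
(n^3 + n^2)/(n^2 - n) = n*(n + 1)/(n - 1)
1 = 1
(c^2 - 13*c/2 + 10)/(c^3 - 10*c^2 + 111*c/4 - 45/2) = 2*(c - 4)/(2*c^2 - 15*c + 18)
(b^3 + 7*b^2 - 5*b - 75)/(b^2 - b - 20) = (-b^3 - 7*b^2 + 5*b + 75)/(-b^2 + b + 20)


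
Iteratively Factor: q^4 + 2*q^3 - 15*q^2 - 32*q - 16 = (q + 1)*(q^3 + q^2 - 16*q - 16) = (q - 4)*(q + 1)*(q^2 + 5*q + 4) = (q - 4)*(q + 1)^2*(q + 4)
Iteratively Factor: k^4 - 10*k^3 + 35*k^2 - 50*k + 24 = (k - 4)*(k^3 - 6*k^2 + 11*k - 6) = (k - 4)*(k - 2)*(k^2 - 4*k + 3) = (k - 4)*(k - 3)*(k - 2)*(k - 1)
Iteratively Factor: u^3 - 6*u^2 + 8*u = (u)*(u^2 - 6*u + 8) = u*(u - 4)*(u - 2)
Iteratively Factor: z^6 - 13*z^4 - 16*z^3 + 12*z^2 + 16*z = (z)*(z^5 - 13*z^3 - 16*z^2 + 12*z + 16) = z*(z + 2)*(z^4 - 2*z^3 - 9*z^2 + 2*z + 8) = z*(z + 2)^2*(z^3 - 4*z^2 - z + 4) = z*(z - 1)*(z + 2)^2*(z^2 - 3*z - 4) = z*(z - 1)*(z + 1)*(z + 2)^2*(z - 4)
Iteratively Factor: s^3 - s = (s - 1)*(s^2 + s) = s*(s - 1)*(s + 1)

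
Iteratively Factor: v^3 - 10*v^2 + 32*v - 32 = (v - 2)*(v^2 - 8*v + 16) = (v - 4)*(v - 2)*(v - 4)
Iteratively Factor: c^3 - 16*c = (c)*(c^2 - 16) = c*(c + 4)*(c - 4)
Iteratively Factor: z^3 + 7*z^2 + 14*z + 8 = (z + 1)*(z^2 + 6*z + 8) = (z + 1)*(z + 2)*(z + 4)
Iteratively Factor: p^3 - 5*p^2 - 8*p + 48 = (p - 4)*(p^2 - p - 12) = (p - 4)*(p + 3)*(p - 4)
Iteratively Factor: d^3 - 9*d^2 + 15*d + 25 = (d - 5)*(d^2 - 4*d - 5) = (d - 5)*(d + 1)*(d - 5)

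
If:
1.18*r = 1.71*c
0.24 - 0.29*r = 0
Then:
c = 0.57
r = 0.83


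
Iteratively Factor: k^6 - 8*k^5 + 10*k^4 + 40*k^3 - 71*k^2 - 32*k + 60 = (k - 3)*(k^5 - 5*k^4 - 5*k^3 + 25*k^2 + 4*k - 20) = (k - 3)*(k + 1)*(k^4 - 6*k^3 + k^2 + 24*k - 20) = (k - 3)*(k + 1)*(k + 2)*(k^3 - 8*k^2 + 17*k - 10) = (k - 3)*(k - 2)*(k + 1)*(k + 2)*(k^2 - 6*k + 5) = (k - 5)*(k - 3)*(k - 2)*(k + 1)*(k + 2)*(k - 1)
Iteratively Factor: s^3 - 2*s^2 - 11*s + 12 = (s - 4)*(s^2 + 2*s - 3) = (s - 4)*(s + 3)*(s - 1)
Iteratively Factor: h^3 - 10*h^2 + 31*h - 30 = (h - 3)*(h^2 - 7*h + 10) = (h - 5)*(h - 3)*(h - 2)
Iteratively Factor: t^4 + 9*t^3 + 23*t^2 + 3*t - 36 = (t + 3)*(t^3 + 6*t^2 + 5*t - 12) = (t - 1)*(t + 3)*(t^2 + 7*t + 12) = (t - 1)*(t + 3)*(t + 4)*(t + 3)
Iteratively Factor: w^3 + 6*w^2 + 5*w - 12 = (w + 4)*(w^2 + 2*w - 3) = (w + 3)*(w + 4)*(w - 1)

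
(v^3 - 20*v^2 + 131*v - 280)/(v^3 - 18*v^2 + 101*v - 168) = (v - 5)/(v - 3)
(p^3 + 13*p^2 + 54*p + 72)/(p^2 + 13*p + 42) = (p^2 + 7*p + 12)/(p + 7)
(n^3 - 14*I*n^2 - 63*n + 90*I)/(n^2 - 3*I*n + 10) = (n^2 - 9*I*n - 18)/(n + 2*I)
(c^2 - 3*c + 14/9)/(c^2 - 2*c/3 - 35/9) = (3*c - 2)/(3*c + 5)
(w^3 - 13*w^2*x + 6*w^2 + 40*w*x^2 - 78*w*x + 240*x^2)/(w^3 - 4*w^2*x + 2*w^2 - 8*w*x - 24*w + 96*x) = (-w^2 + 13*w*x - 40*x^2)/(-w^2 + 4*w*x + 4*w - 16*x)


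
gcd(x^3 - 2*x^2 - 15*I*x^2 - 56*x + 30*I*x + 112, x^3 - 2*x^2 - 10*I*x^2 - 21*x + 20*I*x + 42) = x^2 + x*(-2 - 7*I) + 14*I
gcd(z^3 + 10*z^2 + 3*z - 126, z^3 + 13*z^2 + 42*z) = z^2 + 13*z + 42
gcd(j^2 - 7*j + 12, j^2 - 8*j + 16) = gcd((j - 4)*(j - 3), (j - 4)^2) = j - 4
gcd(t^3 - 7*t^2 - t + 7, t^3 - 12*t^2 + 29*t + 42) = t^2 - 6*t - 7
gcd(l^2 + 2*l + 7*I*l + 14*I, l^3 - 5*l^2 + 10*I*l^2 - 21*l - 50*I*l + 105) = l + 7*I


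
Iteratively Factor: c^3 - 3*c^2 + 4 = (c - 2)*(c^2 - c - 2) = (c - 2)*(c + 1)*(c - 2)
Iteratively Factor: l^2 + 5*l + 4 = (l + 1)*(l + 4)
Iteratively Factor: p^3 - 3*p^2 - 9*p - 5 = (p + 1)*(p^2 - 4*p - 5) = (p + 1)^2*(p - 5)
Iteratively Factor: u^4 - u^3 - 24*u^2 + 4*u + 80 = (u + 4)*(u^3 - 5*u^2 - 4*u + 20) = (u - 5)*(u + 4)*(u^2 - 4) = (u - 5)*(u + 2)*(u + 4)*(u - 2)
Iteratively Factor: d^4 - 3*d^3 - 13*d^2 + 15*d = (d)*(d^3 - 3*d^2 - 13*d + 15) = d*(d - 5)*(d^2 + 2*d - 3) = d*(d - 5)*(d - 1)*(d + 3)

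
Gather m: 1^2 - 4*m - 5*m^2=-5*m^2 - 4*m + 1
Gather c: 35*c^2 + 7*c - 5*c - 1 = 35*c^2 + 2*c - 1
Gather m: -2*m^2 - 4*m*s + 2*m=-2*m^2 + m*(2 - 4*s)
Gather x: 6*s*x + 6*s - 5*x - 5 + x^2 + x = 6*s + x^2 + x*(6*s - 4) - 5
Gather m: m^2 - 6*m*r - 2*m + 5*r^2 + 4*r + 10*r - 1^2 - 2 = m^2 + m*(-6*r - 2) + 5*r^2 + 14*r - 3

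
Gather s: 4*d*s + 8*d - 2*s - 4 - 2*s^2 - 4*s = 8*d - 2*s^2 + s*(4*d - 6) - 4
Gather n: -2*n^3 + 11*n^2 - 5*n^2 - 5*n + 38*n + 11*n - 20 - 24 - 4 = -2*n^3 + 6*n^2 + 44*n - 48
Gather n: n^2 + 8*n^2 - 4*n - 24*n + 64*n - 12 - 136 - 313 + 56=9*n^2 + 36*n - 405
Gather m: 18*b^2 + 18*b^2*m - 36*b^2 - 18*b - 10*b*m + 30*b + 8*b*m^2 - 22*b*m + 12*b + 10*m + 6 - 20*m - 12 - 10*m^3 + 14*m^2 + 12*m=-18*b^2 + 24*b - 10*m^3 + m^2*(8*b + 14) + m*(18*b^2 - 32*b + 2) - 6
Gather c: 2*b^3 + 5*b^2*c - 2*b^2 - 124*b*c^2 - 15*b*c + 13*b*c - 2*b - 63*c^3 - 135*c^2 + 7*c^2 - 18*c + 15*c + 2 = 2*b^3 - 2*b^2 - 2*b - 63*c^3 + c^2*(-124*b - 128) + c*(5*b^2 - 2*b - 3) + 2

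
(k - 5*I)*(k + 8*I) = k^2 + 3*I*k + 40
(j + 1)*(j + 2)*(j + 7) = j^3 + 10*j^2 + 23*j + 14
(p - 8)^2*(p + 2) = p^3 - 14*p^2 + 32*p + 128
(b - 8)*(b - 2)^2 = b^3 - 12*b^2 + 36*b - 32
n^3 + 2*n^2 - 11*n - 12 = (n - 3)*(n + 1)*(n + 4)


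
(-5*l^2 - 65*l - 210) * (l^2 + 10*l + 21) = -5*l^4 - 115*l^3 - 965*l^2 - 3465*l - 4410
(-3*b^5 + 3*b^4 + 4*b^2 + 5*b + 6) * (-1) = 3*b^5 - 3*b^4 - 4*b^2 - 5*b - 6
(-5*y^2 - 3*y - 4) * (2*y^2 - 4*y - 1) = -10*y^4 + 14*y^3 + 9*y^2 + 19*y + 4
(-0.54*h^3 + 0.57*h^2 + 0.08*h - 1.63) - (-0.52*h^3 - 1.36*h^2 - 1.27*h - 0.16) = -0.02*h^3 + 1.93*h^2 + 1.35*h - 1.47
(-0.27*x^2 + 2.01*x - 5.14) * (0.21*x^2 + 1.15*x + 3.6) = -0.0567*x^4 + 0.1116*x^3 + 0.2601*x^2 + 1.325*x - 18.504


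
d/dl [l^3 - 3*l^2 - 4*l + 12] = 3*l^2 - 6*l - 4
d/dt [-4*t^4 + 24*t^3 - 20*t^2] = 8*t*(-2*t^2 + 9*t - 5)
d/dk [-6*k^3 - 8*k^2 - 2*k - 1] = -18*k^2 - 16*k - 2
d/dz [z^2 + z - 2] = 2*z + 1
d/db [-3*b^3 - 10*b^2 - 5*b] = -9*b^2 - 20*b - 5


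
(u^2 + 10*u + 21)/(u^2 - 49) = (u + 3)/(u - 7)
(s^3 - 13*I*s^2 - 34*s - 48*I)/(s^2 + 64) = (s^2 - 5*I*s + 6)/(s + 8*I)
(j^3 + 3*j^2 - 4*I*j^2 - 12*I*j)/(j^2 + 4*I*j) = (j^2 + j*(3 - 4*I) - 12*I)/(j + 4*I)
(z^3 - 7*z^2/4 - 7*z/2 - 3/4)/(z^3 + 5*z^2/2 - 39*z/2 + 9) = (4*z^2 + 5*z + 1)/(2*(2*z^2 + 11*z - 6))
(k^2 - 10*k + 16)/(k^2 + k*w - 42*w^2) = (k^2 - 10*k + 16)/(k^2 + k*w - 42*w^2)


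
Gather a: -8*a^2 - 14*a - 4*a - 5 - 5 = -8*a^2 - 18*a - 10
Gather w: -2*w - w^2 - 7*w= -w^2 - 9*w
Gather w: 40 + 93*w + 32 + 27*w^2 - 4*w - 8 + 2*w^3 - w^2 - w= 2*w^3 + 26*w^2 + 88*w + 64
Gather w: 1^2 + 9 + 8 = 18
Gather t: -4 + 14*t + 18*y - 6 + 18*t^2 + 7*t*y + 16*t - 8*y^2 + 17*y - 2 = 18*t^2 + t*(7*y + 30) - 8*y^2 + 35*y - 12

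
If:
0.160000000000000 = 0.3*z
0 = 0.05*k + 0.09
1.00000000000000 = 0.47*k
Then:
No Solution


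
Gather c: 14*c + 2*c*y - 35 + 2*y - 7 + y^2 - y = c*(2*y + 14) + y^2 + y - 42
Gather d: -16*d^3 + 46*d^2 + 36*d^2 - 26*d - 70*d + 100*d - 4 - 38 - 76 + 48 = -16*d^3 + 82*d^2 + 4*d - 70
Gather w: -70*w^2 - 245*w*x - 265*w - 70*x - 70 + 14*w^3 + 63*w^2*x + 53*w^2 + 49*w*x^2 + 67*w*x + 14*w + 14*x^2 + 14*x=14*w^3 + w^2*(63*x - 17) + w*(49*x^2 - 178*x - 251) + 14*x^2 - 56*x - 70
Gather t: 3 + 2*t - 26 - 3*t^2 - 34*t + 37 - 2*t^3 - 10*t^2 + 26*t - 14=-2*t^3 - 13*t^2 - 6*t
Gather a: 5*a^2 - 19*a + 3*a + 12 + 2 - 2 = 5*a^2 - 16*a + 12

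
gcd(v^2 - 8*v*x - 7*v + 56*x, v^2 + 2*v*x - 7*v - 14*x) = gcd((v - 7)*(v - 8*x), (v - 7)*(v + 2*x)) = v - 7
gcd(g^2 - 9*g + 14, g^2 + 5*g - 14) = g - 2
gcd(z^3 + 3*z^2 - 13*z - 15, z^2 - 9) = z - 3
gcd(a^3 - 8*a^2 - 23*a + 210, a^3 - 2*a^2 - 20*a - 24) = a - 6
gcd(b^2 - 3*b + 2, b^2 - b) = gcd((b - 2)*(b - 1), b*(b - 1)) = b - 1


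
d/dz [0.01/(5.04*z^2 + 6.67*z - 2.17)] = (-0.1008*z - 0.0667)/(5.04*z^2 + 6.67*z - 2.17)^2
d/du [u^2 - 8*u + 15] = 2*u - 8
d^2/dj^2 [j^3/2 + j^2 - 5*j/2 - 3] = 3*j + 2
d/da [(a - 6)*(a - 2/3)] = 2*a - 20/3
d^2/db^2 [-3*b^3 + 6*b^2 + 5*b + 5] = 12 - 18*b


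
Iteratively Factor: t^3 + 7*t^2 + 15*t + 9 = (t + 3)*(t^2 + 4*t + 3) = (t + 3)^2*(t + 1)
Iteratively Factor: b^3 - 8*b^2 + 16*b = (b)*(b^2 - 8*b + 16) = b*(b - 4)*(b - 4)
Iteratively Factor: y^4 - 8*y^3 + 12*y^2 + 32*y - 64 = (y - 2)*(y^3 - 6*y^2 + 32) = (y - 4)*(y - 2)*(y^2 - 2*y - 8) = (y - 4)^2*(y - 2)*(y + 2)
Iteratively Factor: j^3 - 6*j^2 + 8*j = (j - 2)*(j^2 - 4*j) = (j - 4)*(j - 2)*(j)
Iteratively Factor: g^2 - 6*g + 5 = (g - 5)*(g - 1)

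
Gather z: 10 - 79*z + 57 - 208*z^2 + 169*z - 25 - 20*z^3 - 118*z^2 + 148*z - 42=-20*z^3 - 326*z^2 + 238*z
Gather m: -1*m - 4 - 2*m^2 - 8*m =-2*m^2 - 9*m - 4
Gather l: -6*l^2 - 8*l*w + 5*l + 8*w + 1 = -6*l^2 + l*(5 - 8*w) + 8*w + 1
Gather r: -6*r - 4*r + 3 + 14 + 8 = 25 - 10*r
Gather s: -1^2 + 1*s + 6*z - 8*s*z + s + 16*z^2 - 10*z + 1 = s*(2 - 8*z) + 16*z^2 - 4*z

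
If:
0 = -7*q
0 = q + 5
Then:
No Solution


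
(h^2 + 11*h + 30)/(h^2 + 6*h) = (h + 5)/h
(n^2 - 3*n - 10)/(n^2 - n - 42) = (-n^2 + 3*n + 10)/(-n^2 + n + 42)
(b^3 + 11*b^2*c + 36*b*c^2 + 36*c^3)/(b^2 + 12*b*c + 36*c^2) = (b^2 + 5*b*c + 6*c^2)/(b + 6*c)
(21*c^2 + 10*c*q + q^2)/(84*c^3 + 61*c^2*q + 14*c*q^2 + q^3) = 1/(4*c + q)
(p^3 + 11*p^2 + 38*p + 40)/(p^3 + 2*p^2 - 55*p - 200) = (p^2 + 6*p + 8)/(p^2 - 3*p - 40)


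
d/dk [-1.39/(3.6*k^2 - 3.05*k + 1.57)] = (10.008*k - 4.2395)/(3.6*k^2 - 3.05*k + 1.57)^2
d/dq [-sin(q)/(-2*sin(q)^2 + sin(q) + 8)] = (cos(2*q) - 9)*cos(q)/(sin(q) + cos(2*q) + 7)^2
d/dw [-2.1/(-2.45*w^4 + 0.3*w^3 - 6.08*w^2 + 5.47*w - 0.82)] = (-20.58*w^3 + 1.89*w^2 - 25.536*w + 11.487)/(2.45*w^4 - 0.3*w^3 + 6.08*w^2 - 5.47*w + 0.82)^2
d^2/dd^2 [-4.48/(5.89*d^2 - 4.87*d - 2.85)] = (-310.841216*d^2 + 257.011328*d + 4.48*(11.78*d - 4.87)*(23.56*d - 9.74) + 150.40704)/(-5.89*d^2 + 4.87*d + 2.85)^3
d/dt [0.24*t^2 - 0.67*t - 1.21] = 0.48*t - 0.67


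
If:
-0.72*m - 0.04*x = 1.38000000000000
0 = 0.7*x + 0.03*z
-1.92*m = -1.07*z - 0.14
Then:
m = -1.93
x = 0.15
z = -3.59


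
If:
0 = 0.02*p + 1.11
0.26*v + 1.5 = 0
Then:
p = -55.50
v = -5.77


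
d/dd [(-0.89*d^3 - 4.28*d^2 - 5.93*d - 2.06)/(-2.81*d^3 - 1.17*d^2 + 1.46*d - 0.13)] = (-10.9855*d^4 - 35.9254*d^3 - 30.2056*d^2 - 3.7076*d + 3.7785)/(7.8961*d^6 + 6.5754*d^5 - 6.8363*d^4 - 2.6858*d^3 + 2.4358*d^2 - 0.3796*d + 0.0169)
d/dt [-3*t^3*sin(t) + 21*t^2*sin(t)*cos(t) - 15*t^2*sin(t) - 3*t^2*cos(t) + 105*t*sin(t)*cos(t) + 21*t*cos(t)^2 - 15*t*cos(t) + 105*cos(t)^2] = -3*t^3*cos(t) - 6*t^2*sin(t) - 15*t^2*cos(t) + 21*t^2*cos(2*t) - 15*t*sin(t) - 6*t*cos(t) + 105*t*cos(2*t) - 105*sin(2*t)/2 - 15*cos(t) + 21*cos(2*t)/2 + 21/2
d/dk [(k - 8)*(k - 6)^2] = (k - 6)*(3*k - 22)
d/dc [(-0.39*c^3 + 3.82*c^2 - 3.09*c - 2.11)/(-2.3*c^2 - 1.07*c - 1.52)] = (0.897*c^4 + 0.834599999999998*c^3 - 9.416*c^2 - 21.3188*c + 2.4391)/(5.29*c^4 + 4.922*c^3 + 8.1369*c^2 + 3.2528*c + 2.3104)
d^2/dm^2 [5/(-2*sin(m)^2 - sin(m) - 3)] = 5*(16*sin(m)^4 + 6*sin(m)^3 - 47*sin(m)^2 - 15*sin(m) + 10)/(sin(m) - cos(2*m) + 4)^3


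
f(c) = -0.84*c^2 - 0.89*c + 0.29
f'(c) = -1.68*c - 0.89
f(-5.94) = -24.06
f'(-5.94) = 9.09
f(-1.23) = 0.11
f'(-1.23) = 1.18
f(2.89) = -9.30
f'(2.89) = -5.75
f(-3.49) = -6.84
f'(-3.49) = 4.97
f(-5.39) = -19.32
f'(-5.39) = 8.17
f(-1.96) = -1.19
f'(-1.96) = 2.40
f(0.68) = -0.70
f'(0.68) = -2.03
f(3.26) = -11.54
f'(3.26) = -6.37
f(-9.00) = -59.74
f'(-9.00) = 14.23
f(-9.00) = -59.74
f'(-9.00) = 14.23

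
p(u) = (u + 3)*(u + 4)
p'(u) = 2*u + 7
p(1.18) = 21.65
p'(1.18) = 9.36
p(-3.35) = -0.23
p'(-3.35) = 0.30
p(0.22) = 13.59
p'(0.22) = 7.44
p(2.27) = 33.04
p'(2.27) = 11.54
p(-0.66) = 7.82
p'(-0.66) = 5.68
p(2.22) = 32.47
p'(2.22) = 11.44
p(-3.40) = -0.24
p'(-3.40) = 0.20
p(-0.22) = 10.51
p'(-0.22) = 6.56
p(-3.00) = 0.00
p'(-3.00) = 1.00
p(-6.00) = 6.00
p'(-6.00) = -5.00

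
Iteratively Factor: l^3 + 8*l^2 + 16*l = (l + 4)*(l^2 + 4*l) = l*(l + 4)*(l + 4)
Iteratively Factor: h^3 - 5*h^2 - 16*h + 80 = (h - 5)*(h^2 - 16) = (h - 5)*(h + 4)*(h - 4)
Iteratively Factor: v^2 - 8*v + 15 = (v - 3)*(v - 5)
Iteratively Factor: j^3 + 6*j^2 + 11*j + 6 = (j + 2)*(j^2 + 4*j + 3) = (j + 2)*(j + 3)*(j + 1)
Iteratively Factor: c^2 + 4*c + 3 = (c + 1)*(c + 3)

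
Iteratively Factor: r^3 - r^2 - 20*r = (r - 5)*(r^2 + 4*r) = r*(r - 5)*(r + 4)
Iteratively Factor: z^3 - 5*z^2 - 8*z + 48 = (z - 4)*(z^2 - z - 12) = (z - 4)*(z + 3)*(z - 4)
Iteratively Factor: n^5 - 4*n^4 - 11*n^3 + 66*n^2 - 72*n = (n - 2)*(n^4 - 2*n^3 - 15*n^2 + 36*n) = (n - 3)*(n - 2)*(n^3 + n^2 - 12*n) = n*(n - 3)*(n - 2)*(n^2 + n - 12) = n*(n - 3)^2*(n - 2)*(n + 4)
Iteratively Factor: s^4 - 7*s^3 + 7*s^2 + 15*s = (s - 5)*(s^3 - 2*s^2 - 3*s) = s*(s - 5)*(s^2 - 2*s - 3) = s*(s - 5)*(s + 1)*(s - 3)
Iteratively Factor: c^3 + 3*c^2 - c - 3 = (c + 1)*(c^2 + 2*c - 3) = (c + 1)*(c + 3)*(c - 1)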